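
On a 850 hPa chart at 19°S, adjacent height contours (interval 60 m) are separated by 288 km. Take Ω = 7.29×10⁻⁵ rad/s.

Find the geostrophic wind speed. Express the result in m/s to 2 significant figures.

43 m/s

Coriolis parameter at 19°S:
f = 2Ω sin φ = 2 × 7.29×10⁻⁵ × sin 19° = 4.75×10⁻⁵ s⁻¹
Height gradient: |∂Z/∂n| = 60 m / 288000 m = 2.08×10⁻⁴
On a pressure surface, geostrophic balance gives V_g = (g/f)|∂Z/∂n|:
V_g = 9.81 × 2.08×10⁻⁴ / 4.75×10⁻⁵ = 43.1 m/s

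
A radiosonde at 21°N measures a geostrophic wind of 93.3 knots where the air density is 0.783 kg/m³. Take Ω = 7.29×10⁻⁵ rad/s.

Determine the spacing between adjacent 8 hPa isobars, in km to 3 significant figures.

Coriolis parameter at 21°N:
f = 2Ω sin φ = 2 × 7.29×10⁻⁵ × sin 21° = 5.23×10⁻⁵ s⁻¹
Wind speed in SI: 93.3 knots = 48.0 m/s
Geostrophic balance rearranged: |∂P/∂n| = f ρ V_g
|∂P/∂n| = 5.23×10⁻⁵ × 0.783 × 48.0 = 1.96×10⁻³ Pa/m
Isobar spacing: Δn = ΔP/|∂P/∂n| = 800 Pa / 1.96×10⁻³ Pa/m = 407401 m ≈ 407 km

407 km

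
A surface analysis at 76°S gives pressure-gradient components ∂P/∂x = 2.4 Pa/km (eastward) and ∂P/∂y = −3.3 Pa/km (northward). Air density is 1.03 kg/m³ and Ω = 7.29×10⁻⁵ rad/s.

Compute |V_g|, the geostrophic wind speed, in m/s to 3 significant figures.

28.0 m/s

Coriolis parameter at 76°S:
f = 2Ω sin φ = 2 × 7.29×10⁻⁵ × sin 76° = 1.41×10⁻⁴ s⁻¹
In the Southern Hemisphere f is negative: f = −1.41×10⁻⁴ s⁻¹.
Component geostrophic relations (x east, y north):
u_g = −(1/(fρ)) ∂P/∂y,  v_g = (1/(fρ)) ∂P/∂x
u_g = −(−3.3×10⁻³)/(−1.41×10⁻⁴ × 1.03) = −22.6 m/s;  v_g = (2.4×10⁻³)/(−1.41×10⁻⁴ × 1.03) = −16.5 m/s
|V_g| = √(u_g² + v_g²) = 28.0 m/s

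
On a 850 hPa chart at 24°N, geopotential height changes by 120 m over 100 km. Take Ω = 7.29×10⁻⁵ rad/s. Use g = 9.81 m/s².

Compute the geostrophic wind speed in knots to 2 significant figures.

Coriolis parameter at 24°N:
f = 2Ω sin φ = 2 × 7.29×10⁻⁵ × sin 24° = 5.93×10⁻⁵ s⁻¹
Height gradient: |∂Z/∂n| = 120 m / 100000 m = 1.20×10⁻³
On a pressure surface, geostrophic balance gives V_g = (g/f)|∂Z/∂n|:
V_g = 9.81 × 1.20×10⁻³ / 5.93×10⁻⁵ = 199 m/s
Converting: 199 m/s × 1.944 = 390 knots

390 knots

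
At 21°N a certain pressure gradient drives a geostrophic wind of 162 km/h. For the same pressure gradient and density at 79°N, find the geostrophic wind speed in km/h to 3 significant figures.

59.1 km/h

With the same pressure gradient and density, V_g ∝ 1/f ∝ 1/sin φ.
V₂ = V₁ · sin φ₁ / sin φ₂ = 162 × sin 21° / sin 79°
V₂ = 162 × 0.3584/0.9816 = 59.1 km/h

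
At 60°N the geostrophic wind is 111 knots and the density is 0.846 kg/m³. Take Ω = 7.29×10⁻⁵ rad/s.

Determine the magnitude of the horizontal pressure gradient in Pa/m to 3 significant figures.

6.10×10⁻³ Pa/m

Coriolis parameter at 60°N:
f = 2Ω sin φ = 2 × 7.29×10⁻⁵ × sin 60° = 1.26×10⁻⁴ s⁻¹
Wind speed in SI: 111 knots = 57.1 m/s
Geostrophic balance rearranged: |∂P/∂n| = f ρ V_g
|∂P/∂n| = 1.26×10⁻⁴ × 0.846 × 57.1 = 6.10×10⁻³ Pa/m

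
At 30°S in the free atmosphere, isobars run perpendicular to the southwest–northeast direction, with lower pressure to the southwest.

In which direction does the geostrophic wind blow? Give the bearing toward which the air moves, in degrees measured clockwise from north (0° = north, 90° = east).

The pressure-gradient force points toward the southwest (bearing 225°).
Geostrophic balance: in the Southern Hemisphere the Coriolis force deflects motion to the left, so the geostrophic wind blows 90° to the left of the pressure-gradient force (low pressure on the right).
Rotating 225° by 90° counterclockwise gives 135° — the wind blows toward the southeast.

135°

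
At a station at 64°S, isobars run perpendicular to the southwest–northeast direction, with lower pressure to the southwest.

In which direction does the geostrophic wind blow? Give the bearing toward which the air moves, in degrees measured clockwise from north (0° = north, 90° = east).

The pressure-gradient force points toward the southwest (bearing 225°).
Geostrophic balance: in the Southern Hemisphere the Coriolis force deflects motion to the left, so the geostrophic wind blows 90° to the left of the pressure-gradient force (low pressure on the right).
Rotating 225° by 90° counterclockwise gives 135° — the wind blows toward the southeast.

135°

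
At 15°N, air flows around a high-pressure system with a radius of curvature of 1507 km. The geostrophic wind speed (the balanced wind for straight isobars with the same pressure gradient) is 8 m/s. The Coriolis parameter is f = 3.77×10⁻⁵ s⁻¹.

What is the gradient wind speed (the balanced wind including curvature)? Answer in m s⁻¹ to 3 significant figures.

Around a high, pressure-gradient force acts outward with centrifugal, so Coriolis balances both:
fV = (1/ρ)|∂P/∂n| + V²/R  →  V² − fR·V + fR·V_g = 0
With fR = 3.77×10⁻⁵ × 1507×10³ m = 56.8 m/s:
V = [fR − √((fR)² − 4 fR V_g)]/2 = [56.8 − √(56.8² − 4×56.8×8)]/2 = 9.63 m/s
Supergeostrophic (V > V_g = 8 m/s), as expected around a high.

9.63 m s⁻¹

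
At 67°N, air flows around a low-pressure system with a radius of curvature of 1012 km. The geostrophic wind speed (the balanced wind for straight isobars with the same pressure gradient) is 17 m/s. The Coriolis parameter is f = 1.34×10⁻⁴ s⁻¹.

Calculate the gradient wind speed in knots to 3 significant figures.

Around a low, centrifugal force acts outward with Coriolis, so pressure-gradient force balances both:
(1/ρ)|∂P/∂n| = fV + V²/R  →  V² + fR·V − fR·V_g = 0
With fR = 1.34×10⁻⁴ × 1012×10³ m = 136 m/s:
V = [−fR + √((fR)² + 4 fR V_g)]/2 = [−136 + √(136² + 4×136×17)]/2 = 15.3 m/s
Subgeostrophic (V < V_g = 17 m/s), as expected around a low.
Converting: 15.3 m/s × 1.944 = 29.7 knots

29.7 knots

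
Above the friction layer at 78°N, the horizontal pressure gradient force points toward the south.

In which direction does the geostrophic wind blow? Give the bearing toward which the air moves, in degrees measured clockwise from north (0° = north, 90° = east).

The pressure-gradient force points toward the south (bearing 180°).
Geostrophic balance: in the Northern Hemisphere the Coriolis force deflects motion to the right, so the geostrophic wind blows 90° to the right of the pressure-gradient force (low pressure on the left).
Rotating 180° by 90° clockwise gives 270° — the wind blows toward the west.

270°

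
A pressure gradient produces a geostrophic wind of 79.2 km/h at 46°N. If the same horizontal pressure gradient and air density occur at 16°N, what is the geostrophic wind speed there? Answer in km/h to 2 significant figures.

210 km/h

With the same pressure gradient and density, V_g ∝ 1/f ∝ 1/sin φ.
V₂ = V₁ · sin φ₁ / sin φ₂ = 79.2 × sin 46° / sin 16°
V₂ = 79.2 × 0.7193/0.2756 = 210 km/h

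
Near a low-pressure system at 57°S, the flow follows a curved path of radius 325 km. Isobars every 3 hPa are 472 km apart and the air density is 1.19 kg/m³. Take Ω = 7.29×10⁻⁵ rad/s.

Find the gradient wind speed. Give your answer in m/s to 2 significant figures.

Coriolis parameter at 57°S:
f = 2Ω sin φ = 2 × 7.29×10⁻⁵ × sin 57° = 1.22×10⁻⁴ s⁻¹
Pressure gradient: |∂P/∂n| = 300 Pa / 472000 m = 6.36×10⁻⁴ Pa/m
Geostrophic speed: V_g = |∂P/∂n|/(fρ) = 6.36×10⁻⁴/(1.22×10⁻⁴ × 1.19) = 4.37 m/s
Around a low, centrifugal force acts outward with Coriolis, so pressure-gradient force balances both:
(1/ρ)|∂P/∂n| = fV + V²/R  →  V² + fR·V − fR·V_g = 0
With fR = 1.22×10⁻⁴ × 325×10³ m = 39.7 m/s:
V = [−fR + √((fR)² + 4 fR V_g)]/2 = [−39.7 + √(39.7² + 4×39.7×4.37)]/2 = 3.97 m/s
Subgeostrophic (V < V_g = 4.37 m/s), as expected around a low.

4.0 m/s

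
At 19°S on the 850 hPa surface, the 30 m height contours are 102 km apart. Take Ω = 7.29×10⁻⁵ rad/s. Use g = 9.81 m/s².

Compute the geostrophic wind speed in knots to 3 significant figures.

Coriolis parameter at 19°S:
f = 2Ω sin φ = 2 × 7.29×10⁻⁵ × sin 19° = 4.75×10⁻⁵ s⁻¹
Height gradient: |∂Z/∂n| = 30 m / 102000 m = 2.94×10⁻⁴
On a pressure surface, geostrophic balance gives V_g = (g/f)|∂Z/∂n|:
V_g = 9.81 × 2.94×10⁻⁴ / 4.75×10⁻⁵ = 60.8 m/s
Converting: 60.8 m/s × 1.944 = 118 knots

118 knots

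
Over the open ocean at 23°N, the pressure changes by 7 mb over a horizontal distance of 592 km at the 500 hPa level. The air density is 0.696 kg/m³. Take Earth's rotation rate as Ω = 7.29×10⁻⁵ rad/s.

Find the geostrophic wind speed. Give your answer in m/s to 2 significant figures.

30 m/s

Coriolis parameter at 23°N:
f = 2Ω sin φ = 2 × 7.29×10⁻⁵ × sin 23° = 5.70×10⁻⁵ s⁻¹
Pressure gradient: |∂P/∂n| = 700 Pa / 592000 m = 1.18×10⁻³ Pa/m
Geostrophic balance (pressure-gradient force = Coriolis force):
V_g = (1/(fρ)) |∂P/∂n| = 1.18×10⁻³ / (5.70×10⁻⁵ × 0.696) = 29.8 m/s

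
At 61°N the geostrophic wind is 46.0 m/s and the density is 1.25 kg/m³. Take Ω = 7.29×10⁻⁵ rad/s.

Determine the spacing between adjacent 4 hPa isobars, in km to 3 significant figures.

54.6 km

Coriolis parameter at 61°N:
f = 2Ω sin φ = 2 × 7.29×10⁻⁵ × sin 61° = 1.28×10⁻⁴ s⁻¹
Geostrophic balance rearranged: |∂P/∂n| = f ρ V_g
|∂P/∂n| = 1.28×10⁻⁴ × 1.25 × 46.0 = 7.33×10⁻³ Pa/m
Isobar spacing: Δn = ΔP/|∂P/∂n| = 400 Pa / 7.33×10⁻³ Pa/m = 54553 m ≈ 54.6 km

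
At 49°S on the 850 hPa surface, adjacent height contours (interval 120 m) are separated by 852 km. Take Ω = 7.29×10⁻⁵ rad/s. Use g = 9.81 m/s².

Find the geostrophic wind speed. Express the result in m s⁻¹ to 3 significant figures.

12.6 m s⁻¹

Coriolis parameter at 49°S:
f = 2Ω sin φ = 2 × 7.29×10⁻⁵ × sin 49° = 1.10×10⁻⁴ s⁻¹
Height gradient: |∂Z/∂n| = 120 m / 852000 m = 1.41×10⁻⁴
On a pressure surface, geostrophic balance gives V_g = (g/f)|∂Z/∂n|:
V_g = 9.81 × 1.41×10⁻⁴ / 1.10×10⁻⁴ = 12.6 m/s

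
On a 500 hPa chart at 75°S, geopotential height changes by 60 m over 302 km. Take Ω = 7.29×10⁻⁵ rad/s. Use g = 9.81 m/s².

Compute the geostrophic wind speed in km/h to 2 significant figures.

Coriolis parameter at 75°S:
f = 2Ω sin φ = 2 × 7.29×10⁻⁵ × sin 75° = 1.41×10⁻⁴ s⁻¹
Height gradient: |∂Z/∂n| = 60 m / 302000 m = 1.99×10⁻⁴
On a pressure surface, geostrophic balance gives V_g = (g/f)|∂Z/∂n|:
V_g = 9.81 × 1.99×10⁻⁴ / 1.41×10⁻⁴ = 13.8 m/s
Converting: 13.8 m/s × 3.6 = 50 km/h

50 km/h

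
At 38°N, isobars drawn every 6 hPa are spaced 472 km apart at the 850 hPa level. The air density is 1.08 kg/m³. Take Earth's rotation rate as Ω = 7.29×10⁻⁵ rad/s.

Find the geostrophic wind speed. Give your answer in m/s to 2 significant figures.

13 m/s

Coriolis parameter at 38°N:
f = 2Ω sin φ = 2 × 7.29×10⁻⁵ × sin 38° = 8.98×10⁻⁵ s⁻¹
Pressure gradient: |∂P/∂n| = 600 Pa / 472000 m = 1.27×10⁻³ Pa/m
Geostrophic balance (pressure-gradient force = Coriolis force):
V_g = (1/(fρ)) |∂P/∂n| = 1.27×10⁻³ / (8.98×10⁻⁵ × 1.08) = 13.1 m/s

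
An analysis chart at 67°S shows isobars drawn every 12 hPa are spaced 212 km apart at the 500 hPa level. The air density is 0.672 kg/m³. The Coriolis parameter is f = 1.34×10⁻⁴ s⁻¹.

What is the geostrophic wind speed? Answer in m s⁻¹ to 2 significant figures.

Pressure gradient: |∂P/∂n| = 1200 Pa / 212000 m = 5.66×10⁻³ Pa/m
Geostrophic balance (pressure-gradient force = Coriolis force):
V_g = (1/(fρ)) |∂P/∂n| = 5.66×10⁻³ / (1.34×10⁻⁴ × 0.672) = 62.9 m/s

63 m s⁻¹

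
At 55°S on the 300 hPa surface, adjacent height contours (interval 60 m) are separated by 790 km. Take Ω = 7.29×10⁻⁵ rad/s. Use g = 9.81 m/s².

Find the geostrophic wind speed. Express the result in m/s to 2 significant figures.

6.2 m/s

Coriolis parameter at 55°S:
f = 2Ω sin φ = 2 × 7.29×10⁻⁵ × sin 55° = 1.19×10⁻⁴ s⁻¹
Height gradient: |∂Z/∂n| = 60 m / 790000 m = 7.59×10⁻⁵
On a pressure surface, geostrophic balance gives V_g = (g/f)|∂Z/∂n|:
V_g = 9.81 × 7.59×10⁻⁵ / 1.19×10⁻⁴ = 6.24 m/s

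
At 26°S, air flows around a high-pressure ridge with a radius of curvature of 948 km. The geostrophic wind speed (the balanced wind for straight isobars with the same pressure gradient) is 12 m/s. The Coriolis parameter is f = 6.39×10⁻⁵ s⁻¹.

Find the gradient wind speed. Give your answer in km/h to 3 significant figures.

59.4 km/h

Around a high, pressure-gradient force acts outward with centrifugal, so Coriolis balances both:
fV = (1/ρ)|∂P/∂n| + V²/R  →  V² − fR·V + fR·V_g = 0
With fR = 6.39×10⁻⁵ × 948×10³ m = 60.6 m/s:
V = [fR − √((fR)² − 4 fR V_g)]/2 = [60.6 − √(60.6² − 4×60.6×12)]/2 = 16.5 m/s
Supergeostrophic (V > V_g = 12 m/s), as expected around a high.
Converting: 16.5 m/s × 3.6 = 59.4 km/h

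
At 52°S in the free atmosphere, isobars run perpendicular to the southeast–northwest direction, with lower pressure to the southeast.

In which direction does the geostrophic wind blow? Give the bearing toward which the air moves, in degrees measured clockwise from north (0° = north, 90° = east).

045°

The pressure-gradient force points toward the southeast (bearing 135°).
Geostrophic balance: in the Southern Hemisphere the Coriolis force deflects motion to the left, so the geostrophic wind blows 90° to the left of the pressure-gradient force (low pressure on the right).
Rotating 135° by 90° counterclockwise gives 045° — the wind blows toward the northeast.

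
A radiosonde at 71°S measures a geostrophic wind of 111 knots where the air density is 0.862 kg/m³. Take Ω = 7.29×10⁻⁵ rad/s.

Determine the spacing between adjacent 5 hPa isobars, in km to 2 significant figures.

74 km

Coriolis parameter at 71°S:
f = 2Ω sin φ = 2 × 7.29×10⁻⁵ × sin 71° = 1.38×10⁻⁴ s⁻¹
Wind speed in SI: 111 knots = 57.1 m/s
Geostrophic balance rearranged: |∂P/∂n| = f ρ V_g
|∂P/∂n| = 1.38×10⁻⁴ × 0.862 × 57.1 = 6.79×10⁻³ Pa/m
Isobar spacing: Δn = ΔP/|∂P/∂n| = 500 Pa / 6.79×10⁻³ Pa/m = 73684 m ≈ 74 km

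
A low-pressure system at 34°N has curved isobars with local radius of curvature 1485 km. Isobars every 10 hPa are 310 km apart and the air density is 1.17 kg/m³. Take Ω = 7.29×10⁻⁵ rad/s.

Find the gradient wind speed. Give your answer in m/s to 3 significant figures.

Coriolis parameter at 34°N:
f = 2Ω sin φ = 2 × 7.29×10⁻⁵ × sin 34° = 8.15×10⁻⁵ s⁻¹
Pressure gradient: |∂P/∂n| = 1000 Pa / 310000 m = 3.23×10⁻³ Pa/m
Geostrophic speed: V_g = |∂P/∂n|/(fρ) = 3.23×10⁻³/(8.15×10⁻⁵ × 1.17) = 33.8 m/s
Around a low, centrifugal force acts outward with Coriolis, so pressure-gradient force balances both:
(1/ρ)|∂P/∂n| = fV + V²/R  →  V² + fR·V − fR·V_g = 0
With fR = 8.15×10⁻⁵ × 1485×10³ m = 121 m/s:
V = [−fR + √((fR)² + 4 fR V_g)]/2 = [−121 + √(121² + 4×121×33.8)]/2 = 27.5 m/s
Subgeostrophic (V < V_g = 33.8 m/s), as expected around a low.

27.5 m/s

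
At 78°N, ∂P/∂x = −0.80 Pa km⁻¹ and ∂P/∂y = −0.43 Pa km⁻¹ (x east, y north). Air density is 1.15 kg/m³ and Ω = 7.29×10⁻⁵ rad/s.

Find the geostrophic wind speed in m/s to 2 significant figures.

Coriolis parameter at 78°N:
f = 2Ω sin φ = 2 × 7.29×10⁻⁵ × sin 78° = 1.43×10⁻⁴ s⁻¹
Component geostrophic relations (x east, y north):
u_g = −(1/(fρ)) ∂P/∂y,  v_g = (1/(fρ)) ∂P/∂x
u_g = −(−0.43×10⁻³)/(1.43×10⁻⁴ × 1.15) = 2.62 m/s;  v_g = (−0.80×10⁻³)/(1.43×10⁻⁴ × 1.15) = −4.88 m/s
|V_g| = √(u_g² + v_g²) = 5.54 m/s

5.5 m/s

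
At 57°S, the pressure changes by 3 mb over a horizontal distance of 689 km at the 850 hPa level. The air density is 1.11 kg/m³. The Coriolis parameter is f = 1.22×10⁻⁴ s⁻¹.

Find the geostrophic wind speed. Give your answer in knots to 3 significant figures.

Pressure gradient: |∂P/∂n| = 300 Pa / 689000 m = 4.35×10⁻⁴ Pa/m
Geostrophic balance (pressure-gradient force = Coriolis force):
V_g = (1/(fρ)) |∂P/∂n| = 4.35×10⁻⁴ / (1.22×10⁻⁴ × 1.11) = 3.22 m/s
Converting: 3.22 m/s × 1.944 = 6.25 knots

6.25 knots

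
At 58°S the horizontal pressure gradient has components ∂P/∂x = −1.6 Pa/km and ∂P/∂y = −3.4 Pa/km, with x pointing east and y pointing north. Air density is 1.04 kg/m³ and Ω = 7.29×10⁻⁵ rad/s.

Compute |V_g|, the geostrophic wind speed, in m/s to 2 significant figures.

Coriolis parameter at 58°S:
f = 2Ω sin φ = 2 × 7.29×10⁻⁵ × sin 58° = 1.24×10⁻⁴ s⁻¹
In the Southern Hemisphere f is negative: f = −1.24×10⁻⁴ s⁻¹.
Component geostrophic relations (x east, y north):
u_g = −(1/(fρ)) ∂P/∂y,  v_g = (1/(fρ)) ∂P/∂x
u_g = −(−3.4×10⁻³)/(−1.24×10⁻⁴ × 1.04) = −26.4 m/s;  v_g = (−1.6×10⁻³)/(−1.24×10⁻⁴ × 1.04) = 12.4 m/s
|V_g| = √(u_g² + v_g²) = 29.2 m/s

29 m/s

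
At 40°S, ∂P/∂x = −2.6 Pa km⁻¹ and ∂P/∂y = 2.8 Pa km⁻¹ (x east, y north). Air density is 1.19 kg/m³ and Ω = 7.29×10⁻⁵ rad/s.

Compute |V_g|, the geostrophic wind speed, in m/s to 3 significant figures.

34.3 m/s

Coriolis parameter at 40°S:
f = 2Ω sin φ = 2 × 7.29×10⁻⁵ × sin 40° = 9.37×10⁻⁵ s⁻¹
In the Southern Hemisphere f is negative: f = −9.37×10⁻⁵ s⁻¹.
Component geostrophic relations (x east, y north):
u_g = −(1/(fρ)) ∂P/∂y,  v_g = (1/(fρ)) ∂P/∂x
u_g = −(2.8×10⁻³)/(−9.37×10⁻⁵ × 1.19) = 25.1 m/s;  v_g = (−2.6×10⁻³)/(−9.37×10⁻⁵ × 1.19) = 23.3 m/s
|V_g| = √(u_g² + v_g²) = 34.3 m/s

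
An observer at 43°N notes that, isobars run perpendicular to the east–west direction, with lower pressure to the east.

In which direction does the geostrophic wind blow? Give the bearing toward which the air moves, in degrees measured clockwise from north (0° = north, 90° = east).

180°

The pressure-gradient force points toward the east (bearing 090°).
Geostrophic balance: in the Northern Hemisphere the Coriolis force deflects motion to the right, so the geostrophic wind blows 90° to the right of the pressure-gradient force (low pressure on the left).
Rotating 090° by 90° clockwise gives 180° — the wind blows toward the south.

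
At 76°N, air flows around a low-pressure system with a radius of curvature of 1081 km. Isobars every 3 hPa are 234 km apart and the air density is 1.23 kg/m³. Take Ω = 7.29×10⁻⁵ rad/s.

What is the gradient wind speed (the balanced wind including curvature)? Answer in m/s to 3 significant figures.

Coriolis parameter at 76°N:
f = 2Ω sin φ = 2 × 7.29×10⁻⁵ × sin 76° = 1.41×10⁻⁴ s⁻¹
Pressure gradient: |∂P/∂n| = 300 Pa / 234000 m = 1.28×10⁻³ Pa/m
Geostrophic speed: V_g = |∂P/∂n|/(fρ) = 1.28×10⁻³/(1.41×10⁻⁴ × 1.23) = 7.37 m/s
Around a low, centrifugal force acts outward with Coriolis, so pressure-gradient force balances both:
(1/ρ)|∂P/∂n| = fV + V²/R  →  V² + fR·V − fR·V_g = 0
With fR = 1.41×10⁻⁴ × 1081×10³ m = 153 m/s:
V = [−fR + √((fR)² + 4 fR V_g)]/2 = [−153 + √(153² + 4×153×7.37)]/2 = 7.04 m/s
Subgeostrophic (V < V_g = 7.37 m/s), as expected around a low.

7.04 m/s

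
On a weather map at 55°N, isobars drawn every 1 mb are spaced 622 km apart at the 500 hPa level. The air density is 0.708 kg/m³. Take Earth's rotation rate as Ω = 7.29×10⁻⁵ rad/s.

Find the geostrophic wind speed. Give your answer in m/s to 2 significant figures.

1.9 m/s

Coriolis parameter at 55°N:
f = 2Ω sin φ = 2 × 7.29×10⁻⁵ × sin 55° = 1.19×10⁻⁴ s⁻¹
Pressure gradient: |∂P/∂n| = 100 Pa / 622000 m = 1.61×10⁻⁴ Pa/m
Geostrophic balance (pressure-gradient force = Coriolis force):
V_g = (1/(fρ)) |∂P/∂n| = 1.61×10⁻⁴ / (1.19×10⁻⁴ × 0.708) = 1.90 m/s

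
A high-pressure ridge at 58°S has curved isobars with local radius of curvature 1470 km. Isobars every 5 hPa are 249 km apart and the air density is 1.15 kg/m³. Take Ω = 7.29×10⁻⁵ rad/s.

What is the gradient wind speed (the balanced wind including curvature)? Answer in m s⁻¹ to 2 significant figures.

Coriolis parameter at 58°S:
f = 2Ω sin φ = 2 × 7.29×10⁻⁵ × sin 58° = 1.24×10⁻⁴ s⁻¹
Pressure gradient: |∂P/∂n| = 500 Pa / 249000 m = 2.01×10⁻³ Pa/m
Geostrophic speed: V_g = |∂P/∂n|/(fρ) = 2.01×10⁻³/(1.24×10⁻⁴ × 1.15) = 14.1 m/s
Around a high, pressure-gradient force acts outward with centrifugal, so Coriolis balances both:
fV = (1/ρ)|∂P/∂n| + V²/R  →  V² − fR·V + fR·V_g = 0
With fR = 1.24×10⁻⁴ × 1470×10³ m = 182 m/s:
V = [fR − √((fR)² − 4 fR V_g)]/2 = [182 − √(182² − 4×182×14.1)]/2 = 15.4 m/s
Supergeostrophic (V > V_g = 14.1 m/s), as expected around a high.

15 m s⁻¹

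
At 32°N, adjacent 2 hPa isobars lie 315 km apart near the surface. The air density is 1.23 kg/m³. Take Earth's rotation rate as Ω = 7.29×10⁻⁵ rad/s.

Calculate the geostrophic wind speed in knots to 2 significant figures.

13 knots

Coriolis parameter at 32°N:
f = 2Ω sin φ = 2 × 7.29×10⁻⁵ × sin 32° = 7.73×10⁻⁵ s⁻¹
Pressure gradient: |∂P/∂n| = 200 Pa / 315000 m = 6.35×10⁻⁴ Pa/m
Geostrophic balance (pressure-gradient force = Coriolis force):
V_g = (1/(fρ)) |∂P/∂n| = 6.35×10⁻⁴ / (7.73×10⁻⁵ × 1.23) = 6.68 m/s
Converting: 6.68 m/s × 1.944 = 13 knots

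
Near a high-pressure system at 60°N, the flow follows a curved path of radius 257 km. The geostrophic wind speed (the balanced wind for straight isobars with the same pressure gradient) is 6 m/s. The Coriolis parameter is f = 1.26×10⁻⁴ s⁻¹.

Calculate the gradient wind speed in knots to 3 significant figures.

15.5 knots

Around a high, pressure-gradient force acts outward with centrifugal, so Coriolis balances both:
fV = (1/ρ)|∂P/∂n| + V²/R  →  V² − fR·V + fR·V_g = 0
With fR = 1.26×10⁻⁴ × 257×10³ m = 32.4 m/s:
V = [fR − √((fR)² − 4 fR V_g)]/2 = [32.4 − √(32.4² − 4×32.4×6)]/2 = 7.95 m/s
Supergeostrophic (V > V_g = 6 m/s), as expected around a high.
Converting: 7.95 m/s × 1.944 = 15.5 knots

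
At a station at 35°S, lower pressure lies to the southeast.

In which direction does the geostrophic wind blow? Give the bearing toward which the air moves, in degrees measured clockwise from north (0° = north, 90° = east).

The pressure-gradient force points toward the southeast (bearing 135°).
Geostrophic balance: in the Southern Hemisphere the Coriolis force deflects motion to the left, so the geostrophic wind blows 90° to the left of the pressure-gradient force (low pressure on the right).
Rotating 135° by 90° counterclockwise gives 045° — the wind blows toward the northeast.

045°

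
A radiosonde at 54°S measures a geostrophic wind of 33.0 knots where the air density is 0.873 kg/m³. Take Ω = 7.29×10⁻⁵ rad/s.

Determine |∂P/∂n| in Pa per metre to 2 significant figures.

1.7×10⁻³ Pa/m

Coriolis parameter at 54°S:
f = 2Ω sin φ = 2 × 7.29×10⁻⁵ × sin 54° = 1.18×10⁻⁴ s⁻¹
Wind speed in SI: 33.0 knots = 17.0 m/s
Geostrophic balance rearranged: |∂P/∂n| = f ρ V_g
|∂P/∂n| = 1.18×10⁻⁴ × 0.873 × 17.0 = 1.75×10⁻³ Pa/m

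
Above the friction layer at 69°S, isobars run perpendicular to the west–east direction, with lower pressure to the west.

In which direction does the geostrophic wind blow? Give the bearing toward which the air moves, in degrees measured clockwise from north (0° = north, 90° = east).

The pressure-gradient force points toward the west (bearing 270°).
Geostrophic balance: in the Southern Hemisphere the Coriolis force deflects motion to the left, so the geostrophic wind blows 90° to the left of the pressure-gradient force (low pressure on the right).
Rotating 270° by 90° counterclockwise gives 180° — the wind blows toward the south.

180°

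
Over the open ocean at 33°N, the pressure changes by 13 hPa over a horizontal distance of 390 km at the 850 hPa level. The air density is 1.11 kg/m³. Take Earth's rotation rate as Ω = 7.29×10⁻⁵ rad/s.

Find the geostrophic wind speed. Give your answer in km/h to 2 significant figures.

Coriolis parameter at 33°N:
f = 2Ω sin φ = 2 × 7.29×10⁻⁵ × sin 33° = 7.94×10⁻⁵ s⁻¹
Pressure gradient: |∂P/∂n| = 1300 Pa / 390000 m = 3.33×10⁻³ Pa/m
Geostrophic balance (pressure-gradient force = Coriolis force):
V_g = (1/(fρ)) |∂P/∂n| = 3.33×10⁻³ / (7.94×10⁻⁵ × 1.11) = 37.8 m/s
Converting: 37.8 m/s × 3.6 = 140 km/h

140 km/h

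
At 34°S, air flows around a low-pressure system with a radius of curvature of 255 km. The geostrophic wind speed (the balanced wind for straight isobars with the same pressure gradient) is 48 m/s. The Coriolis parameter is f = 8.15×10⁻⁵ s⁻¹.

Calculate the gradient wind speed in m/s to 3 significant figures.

Around a low, centrifugal force acts outward with Coriolis, so pressure-gradient force balances both:
(1/ρ)|∂P/∂n| = fV + V²/R  →  V² + fR·V − fR·V_g = 0
With fR = 8.15×10⁻⁵ × 255×10³ m = 20.8 m/s:
V = [−fR + √((fR)² + 4 fR V_g)]/2 = [−20.8 + √(20.8² + 4×20.8×48)]/2 = 22.9 m/s
Subgeostrophic (V < V_g = 48 m/s), as expected around a low.

22.9 m/s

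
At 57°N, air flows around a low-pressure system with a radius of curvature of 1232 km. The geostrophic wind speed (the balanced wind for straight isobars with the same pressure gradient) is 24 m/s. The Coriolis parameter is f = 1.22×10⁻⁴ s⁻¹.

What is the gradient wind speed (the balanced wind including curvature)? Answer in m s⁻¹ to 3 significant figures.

21.1 m s⁻¹

Around a low, centrifugal force acts outward with Coriolis, so pressure-gradient force balances both:
(1/ρ)|∂P/∂n| = fV + V²/R  →  V² + fR·V − fR·V_g = 0
With fR = 1.22×10⁻⁴ × 1232×10³ m = 150 m/s:
V = [−fR + √((fR)² + 4 fR V_g)]/2 = [−150 + √(150² + 4×150×24)]/2 = 21.1 m/s
Subgeostrophic (V < V_g = 24 m/s), as expected around a low.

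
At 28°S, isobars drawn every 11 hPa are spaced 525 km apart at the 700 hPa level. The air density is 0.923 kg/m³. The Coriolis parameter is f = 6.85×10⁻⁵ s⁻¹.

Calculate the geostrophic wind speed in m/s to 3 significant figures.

Pressure gradient: |∂P/∂n| = 1100 Pa / 525000 m = 2.10×10⁻³ Pa/m
Geostrophic balance (pressure-gradient force = Coriolis force):
V_g = (1/(fρ)) |∂P/∂n| = 2.10×10⁻³ / (6.85×10⁻⁵ × 0.923) = 33.1 m/s

33.1 m/s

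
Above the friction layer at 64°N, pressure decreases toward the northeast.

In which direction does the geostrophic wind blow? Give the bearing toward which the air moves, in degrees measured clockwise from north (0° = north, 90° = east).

The pressure-gradient force points toward the northeast (bearing 045°).
Geostrophic balance: in the Northern Hemisphere the Coriolis force deflects motion to the right, so the geostrophic wind blows 90° to the right of the pressure-gradient force (low pressure on the left).
Rotating 045° by 90° clockwise gives 135° — the wind blows toward the southeast.

135°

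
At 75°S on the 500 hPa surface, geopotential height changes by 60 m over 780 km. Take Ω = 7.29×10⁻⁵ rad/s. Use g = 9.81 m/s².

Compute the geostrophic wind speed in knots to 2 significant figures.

Coriolis parameter at 75°S:
f = 2Ω sin φ = 2 × 7.29×10⁻⁵ × sin 75° = 1.41×10⁻⁴ s⁻¹
Height gradient: |∂Z/∂n| = 60 m / 780000 m = 7.69×10⁻⁵
On a pressure surface, geostrophic balance gives V_g = (g/f)|∂Z/∂n|:
V_g = 9.81 × 7.69×10⁻⁵ / 1.41×10⁻⁴ = 5.36 m/s
Converting: 5.36 m/s × 1.944 = 10 knots

10 knots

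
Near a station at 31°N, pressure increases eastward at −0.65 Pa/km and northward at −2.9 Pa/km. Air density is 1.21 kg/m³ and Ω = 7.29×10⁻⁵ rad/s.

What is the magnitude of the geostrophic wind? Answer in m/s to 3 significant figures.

32.7 m/s

Coriolis parameter at 31°N:
f = 2Ω sin φ = 2 × 7.29×10⁻⁵ × sin 31° = 7.51×10⁻⁵ s⁻¹
Component geostrophic relations (x east, y north):
u_g = −(1/(fρ)) ∂P/∂y,  v_g = (1/(fρ)) ∂P/∂x
u_g = −(−2.9×10⁻³)/(7.51×10⁻⁵ × 1.21) = 31.9 m/s;  v_g = (−0.65×10⁻³)/(7.51×10⁻⁵ × 1.21) = −7.15 m/s
|V_g| = √(u_g² + v_g²) = 32.7 m/s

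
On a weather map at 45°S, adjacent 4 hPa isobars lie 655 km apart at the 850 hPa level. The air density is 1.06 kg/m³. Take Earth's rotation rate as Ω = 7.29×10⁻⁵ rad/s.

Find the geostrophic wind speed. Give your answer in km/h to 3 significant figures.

20.1 km/h

Coriolis parameter at 45°S:
f = 2Ω sin φ = 2 × 7.29×10⁻⁵ × sin 45° = 1.03×10⁻⁴ s⁻¹
Pressure gradient: |∂P/∂n| = 400 Pa / 655000 m = 6.11×10⁻⁴ Pa/m
Geostrophic balance (pressure-gradient force = Coriolis force):
V_g = (1/(fρ)) |∂P/∂n| = 6.11×10⁻⁴ / (1.03×10⁻⁴ × 1.06) = 5.59 m/s
Converting: 5.59 m/s × 3.6 = 20.1 km/h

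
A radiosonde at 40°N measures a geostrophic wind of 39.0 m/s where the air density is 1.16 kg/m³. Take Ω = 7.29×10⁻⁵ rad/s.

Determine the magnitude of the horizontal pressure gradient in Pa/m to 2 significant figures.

Coriolis parameter at 40°N:
f = 2Ω sin φ = 2 × 7.29×10⁻⁵ × sin 40° = 9.37×10⁻⁵ s⁻¹
Geostrophic balance rearranged: |∂P/∂n| = f ρ V_g
|∂P/∂n| = 9.37×10⁻⁵ × 1.16 × 39.0 = 4.24×10⁻³ Pa/m

4.2×10⁻³ Pa/m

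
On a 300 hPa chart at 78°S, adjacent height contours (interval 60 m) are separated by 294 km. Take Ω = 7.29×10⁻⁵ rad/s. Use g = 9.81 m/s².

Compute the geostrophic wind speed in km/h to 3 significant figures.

50.5 km/h

Coriolis parameter at 78°S:
f = 2Ω sin φ = 2 × 7.29×10⁻⁵ × sin 78° = 1.43×10⁻⁴ s⁻¹
Height gradient: |∂Z/∂n| = 60 m / 294000 m = 2.04×10⁻⁴
On a pressure surface, geostrophic balance gives V_g = (g/f)|∂Z/∂n|:
V_g = 9.81 × 2.04×10⁻⁴ / 1.43×10⁻⁴ = 14.0 m/s
Converting: 14.0 m/s × 3.6 = 50.5 km/h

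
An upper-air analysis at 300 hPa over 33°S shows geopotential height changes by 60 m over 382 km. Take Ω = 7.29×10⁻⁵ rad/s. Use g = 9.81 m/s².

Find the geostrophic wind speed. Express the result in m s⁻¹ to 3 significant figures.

19.4 m s⁻¹

Coriolis parameter at 33°S:
f = 2Ω sin φ = 2 × 7.29×10⁻⁵ × sin 33° = 7.94×10⁻⁵ s⁻¹
Height gradient: |∂Z/∂n| = 60 m / 382000 m = 1.57×10⁻⁴
On a pressure surface, geostrophic balance gives V_g = (g/f)|∂Z/∂n|:
V_g = 9.81 × 1.57×10⁻⁴ / 7.94×10⁻⁵ = 19.4 m/s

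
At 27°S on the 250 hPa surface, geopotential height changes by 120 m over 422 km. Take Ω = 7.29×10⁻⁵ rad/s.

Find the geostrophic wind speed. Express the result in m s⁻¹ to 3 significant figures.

42.1 m s⁻¹

Coriolis parameter at 27°S:
f = 2Ω sin φ = 2 × 7.29×10⁻⁵ × sin 27° = 6.62×10⁻⁵ s⁻¹
Height gradient: |∂Z/∂n| = 120 m / 422000 m = 2.84×10⁻⁴
On a pressure surface, geostrophic balance gives V_g = (g/f)|∂Z/∂n|:
V_g = 9.81 × 2.84×10⁻⁴ / 6.62×10⁻⁵ = 42.1 m/s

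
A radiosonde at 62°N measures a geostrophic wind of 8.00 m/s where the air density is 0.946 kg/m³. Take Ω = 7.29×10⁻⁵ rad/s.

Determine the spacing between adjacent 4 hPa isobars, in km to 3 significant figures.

411 km

Coriolis parameter at 62°N:
f = 2Ω sin φ = 2 × 7.29×10⁻⁵ × sin 62° = 1.29×10⁻⁴ s⁻¹
Geostrophic balance rearranged: |∂P/∂n| = f ρ V_g
|∂P/∂n| = 1.29×10⁻⁴ × 0.946 × 8.00 = 9.74×10⁻⁴ Pa/m
Isobar spacing: Δn = ΔP/|∂P/∂n| = 400 Pa / 9.74×10⁻⁴ Pa/m = 410569 m ≈ 411 km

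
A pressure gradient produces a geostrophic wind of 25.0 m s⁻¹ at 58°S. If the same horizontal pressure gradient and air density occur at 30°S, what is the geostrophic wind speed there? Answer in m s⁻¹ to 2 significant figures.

With the same pressure gradient and density, V_g ∝ 1/f ∝ 1/sin φ.
V₂ = V₁ · sin φ₁ / sin φ₂ = 25.0 × sin 58° / sin 30°
V₂ = 25.0 × 0.8480/0.5000 = 42 m s⁻¹

42 m s⁻¹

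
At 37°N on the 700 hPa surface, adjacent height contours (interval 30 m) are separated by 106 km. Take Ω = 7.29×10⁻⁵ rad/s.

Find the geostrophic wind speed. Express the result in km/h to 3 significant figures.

114 km/h

Coriolis parameter at 37°N:
f = 2Ω sin φ = 2 × 7.29×10⁻⁵ × sin 37° = 8.77×10⁻⁵ s⁻¹
Height gradient: |∂Z/∂n| = 30 m / 106000 m = 2.83×10⁻⁴
On a pressure surface, geostrophic balance gives V_g = (g/f)|∂Z/∂n|:
V_g = 9.81 × 2.83×10⁻⁴ / 8.77×10⁻⁵ = 31.6 m/s
Converting: 31.6 m/s × 3.6 = 114 km/h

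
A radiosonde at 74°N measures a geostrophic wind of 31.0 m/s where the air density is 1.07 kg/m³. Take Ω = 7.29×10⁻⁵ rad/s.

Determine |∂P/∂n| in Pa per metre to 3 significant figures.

Coriolis parameter at 74°N:
f = 2Ω sin φ = 2 × 7.29×10⁻⁵ × sin 74° = 1.40×10⁻⁴ s⁻¹
Geostrophic balance rearranged: |∂P/∂n| = f ρ V_g
|∂P/∂n| = 1.40×10⁻⁴ × 1.07 × 31.0 = 4.65×10⁻³ Pa/m

4.65×10⁻³ Pa/m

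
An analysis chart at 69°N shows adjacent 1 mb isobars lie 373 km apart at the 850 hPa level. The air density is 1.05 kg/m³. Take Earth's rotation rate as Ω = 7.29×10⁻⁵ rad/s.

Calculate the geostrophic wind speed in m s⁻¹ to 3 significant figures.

1.88 m s⁻¹

Coriolis parameter at 69°N:
f = 2Ω sin φ = 2 × 7.29×10⁻⁵ × sin 69° = 1.36×10⁻⁴ s⁻¹
Pressure gradient: |∂P/∂n| = 100 Pa / 373000 m = 2.68×10⁻⁴ Pa/m
Geostrophic balance (pressure-gradient force = Coriolis force):
V_g = (1/(fρ)) |∂P/∂n| = 2.68×10⁻⁴ / (1.36×10⁻⁴ × 1.05) = 1.88 m/s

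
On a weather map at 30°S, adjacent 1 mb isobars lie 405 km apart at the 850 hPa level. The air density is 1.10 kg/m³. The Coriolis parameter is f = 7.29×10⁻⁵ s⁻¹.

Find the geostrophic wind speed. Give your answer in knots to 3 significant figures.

5.99 knots

Pressure gradient: |∂P/∂n| = 100 Pa / 405000 m = 2.47×10⁻⁴ Pa/m
Geostrophic balance (pressure-gradient force = Coriolis force):
V_g = (1/(fρ)) |∂P/∂n| = 2.47×10⁻⁴ / (7.29×10⁻⁵ × 1.10) = 3.08 m/s
Converting: 3.08 m/s × 1.944 = 5.99 knots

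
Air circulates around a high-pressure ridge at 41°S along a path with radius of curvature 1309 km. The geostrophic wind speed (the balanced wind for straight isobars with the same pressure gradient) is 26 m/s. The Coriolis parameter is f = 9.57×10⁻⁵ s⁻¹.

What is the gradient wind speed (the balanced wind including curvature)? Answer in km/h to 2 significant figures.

130 km/h

Around a high, pressure-gradient force acts outward with centrifugal, so Coriolis balances both:
fV = (1/ρ)|∂P/∂n| + V²/R  →  V² − fR·V + fR·V_g = 0
With fR = 9.57×10⁻⁵ × 1309×10³ m = 125 m/s:
V = [fR − √((fR)² − 4 fR V_g)]/2 = [125 − √(125² − 4×125×26)]/2 = 36.8 m/s
Supergeostrophic (V > V_g = 26 m/s), as expected around a high.
Converting: 36.8 m/s × 3.6 = 130 km/h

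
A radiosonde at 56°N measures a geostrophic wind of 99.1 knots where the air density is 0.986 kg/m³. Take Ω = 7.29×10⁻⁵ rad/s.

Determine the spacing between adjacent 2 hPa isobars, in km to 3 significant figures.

Coriolis parameter at 56°N:
f = 2Ω sin φ = 2 × 7.29×10⁻⁵ × sin 56° = 1.21×10⁻⁴ s⁻¹
Wind speed in SI: 99.1 knots = 51.0 m/s
Geostrophic balance rearranged: |∂P/∂n| = f ρ V_g
|∂P/∂n| = 1.21×10⁻⁴ × 0.986 × 51.0 = 6.08×10⁻³ Pa/m
Isobar spacing: Δn = ΔP/|∂P/∂n| = 200 Pa / 6.08×10⁻³ Pa/m = 32916 m ≈ 32.9 km

32.9 km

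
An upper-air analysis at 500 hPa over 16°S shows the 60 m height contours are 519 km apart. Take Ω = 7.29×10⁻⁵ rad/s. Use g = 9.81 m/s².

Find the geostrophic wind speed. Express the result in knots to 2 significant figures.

55 knots

Coriolis parameter at 16°S:
f = 2Ω sin φ = 2 × 7.29×10⁻⁵ × sin 16° = 4.02×10⁻⁵ s⁻¹
Height gradient: |∂Z/∂n| = 60 m / 519000 m = 1.16×10⁻⁴
On a pressure surface, geostrophic balance gives V_g = (g/f)|∂Z/∂n|:
V_g = 9.81 × 1.16×10⁻⁴ / 4.02×10⁻⁵ = 28.2 m/s
Converting: 28.2 m/s × 1.944 = 55 knots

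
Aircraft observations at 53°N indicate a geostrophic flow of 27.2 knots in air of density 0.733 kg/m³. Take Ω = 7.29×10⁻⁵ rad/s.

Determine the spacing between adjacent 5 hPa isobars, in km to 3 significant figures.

Coriolis parameter at 53°N:
f = 2Ω sin φ = 2 × 7.29×10⁻⁵ × sin 53° = 1.16×10⁻⁴ s⁻¹
Wind speed in SI: 27.2 knots = 14.0 m/s
Geostrophic balance rearranged: |∂P/∂n| = f ρ V_g
|∂P/∂n| = 1.16×10⁻⁴ × 0.733 × 14.0 = 1.19×10⁻³ Pa/m
Isobar spacing: Δn = ΔP/|∂P/∂n| = 500 Pa / 1.19×10⁻³ Pa/m = 418652 m ≈ 419 km

419 km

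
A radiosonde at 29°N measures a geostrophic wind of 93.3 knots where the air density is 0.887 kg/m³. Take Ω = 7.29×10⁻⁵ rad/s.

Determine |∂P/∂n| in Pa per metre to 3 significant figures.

Coriolis parameter at 29°N:
f = 2Ω sin φ = 2 × 7.29×10⁻⁵ × sin 29° = 7.07×10⁻⁵ s⁻¹
Wind speed in SI: 93.3 knots = 48.0 m/s
Geostrophic balance rearranged: |∂P/∂n| = f ρ V_g
|∂P/∂n| = 7.07×10⁻⁵ × 0.887 × 48.0 = 3.01×10⁻³ Pa/m

3.01×10⁻³ Pa/m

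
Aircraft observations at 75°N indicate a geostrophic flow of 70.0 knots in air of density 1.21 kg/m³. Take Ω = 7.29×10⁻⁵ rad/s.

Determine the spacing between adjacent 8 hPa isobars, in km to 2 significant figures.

Coriolis parameter at 75°N:
f = 2Ω sin φ = 2 × 7.29×10⁻⁵ × sin 75° = 1.41×10⁻⁴ s⁻¹
Wind speed in SI: 70.0 knots = 36.0 m/s
Geostrophic balance rearranged: |∂P/∂n| = f ρ V_g
|∂P/∂n| = 1.41×10⁻⁴ × 1.21 × 36.0 = 6.14×10⁻³ Pa/m
Isobar spacing: Δn = ΔP/|∂P/∂n| = 800 Pa / 6.14×10⁻³ Pa/m = 130367 m ≈ 130 km

130 km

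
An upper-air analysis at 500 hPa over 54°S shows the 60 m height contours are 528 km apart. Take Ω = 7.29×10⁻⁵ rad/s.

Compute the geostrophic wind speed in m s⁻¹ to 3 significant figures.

9.45 m s⁻¹

Coriolis parameter at 54°S:
f = 2Ω sin φ = 2 × 7.29×10⁻⁵ × sin 54° = 1.18×10⁻⁴ s⁻¹
Height gradient: |∂Z/∂n| = 60 m / 528000 m = 1.14×10⁻⁴
On a pressure surface, geostrophic balance gives V_g = (g/f)|∂Z/∂n|:
V_g = 9.81 × 1.14×10⁻⁴ / 1.18×10⁻⁴ = 9.45 m/s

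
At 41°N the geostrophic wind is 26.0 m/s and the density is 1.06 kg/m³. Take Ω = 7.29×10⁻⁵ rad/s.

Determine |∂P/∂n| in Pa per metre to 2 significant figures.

Coriolis parameter at 41°N:
f = 2Ω sin φ = 2 × 7.29×10⁻⁵ × sin 41° = 9.57×10⁻⁵ s⁻¹
Geostrophic balance rearranged: |∂P/∂n| = f ρ V_g
|∂P/∂n| = 9.57×10⁻⁵ × 1.06 × 26.0 = 2.64×10⁻³ Pa/m

2.6×10⁻³ Pa/m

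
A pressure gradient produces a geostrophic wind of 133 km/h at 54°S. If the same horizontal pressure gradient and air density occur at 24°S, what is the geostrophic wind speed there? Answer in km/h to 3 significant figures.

265 km/h

With the same pressure gradient and density, V_g ∝ 1/f ∝ 1/sin φ.
V₂ = V₁ · sin φ₁ / sin φ₂ = 133 × sin 54° / sin 24°
V₂ = 133 × 0.8090/0.4067 = 265 km/h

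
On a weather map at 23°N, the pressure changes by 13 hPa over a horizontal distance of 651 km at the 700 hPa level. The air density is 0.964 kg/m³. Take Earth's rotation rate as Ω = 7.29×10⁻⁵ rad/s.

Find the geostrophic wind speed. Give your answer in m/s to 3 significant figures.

Coriolis parameter at 23°N:
f = 2Ω sin φ = 2 × 7.29×10⁻⁵ × sin 23° = 5.70×10⁻⁵ s⁻¹
Pressure gradient: |∂P/∂n| = 1300 Pa / 651000 m = 2.00×10⁻³ Pa/m
Geostrophic balance (pressure-gradient force = Coriolis force):
V_g = (1/(fρ)) |∂P/∂n| = 2.00×10⁻³ / (5.70×10⁻⁵ × 0.964) = 36.4 m/s

36.4 m/s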